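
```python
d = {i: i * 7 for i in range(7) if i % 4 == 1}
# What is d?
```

{1: 7, 5: 35}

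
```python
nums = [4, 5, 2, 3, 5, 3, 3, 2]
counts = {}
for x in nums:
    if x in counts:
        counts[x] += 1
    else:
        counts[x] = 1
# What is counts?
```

Initial: counts = {}, nums = [4, 5, 2, 3, 5, 3, 3, 2]
See 4: counts = {4: 1}
See 5: counts = {4: 1, 5: 1}
See 2: counts = {4: 1, 5: 1, 2: 1}
See 3: counts = {4: 1, 5: 1, 2: 1, 3: 1}
See 5: counts = {4: 1, 5: 2, 2: 1, 3: 1}
See 3: counts = {4: 1, 5: 2, 2: 1, 3: 2}
See 3: counts = {4: 1, 5: 2, 2: 1, 3: 3}
See 2: counts = {4: 1, 5: 2, 2: 2, 3: 3}

{4: 1, 5: 2, 2: 2, 3: 3}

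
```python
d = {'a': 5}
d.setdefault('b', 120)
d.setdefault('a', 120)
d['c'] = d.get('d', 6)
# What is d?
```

After line 1: d = {'a': 5}
After line 2 (setdefault adds 'b'=120): d = {'a': 5, 'b': 120}
After line 3 (setdefault 'a' no-op, already exists): d = {'a': 5, 'b': 120}
After line 4 (get('d', 6) returns default since 'd' not in d): d = {'a': 5, 'b': 120, 'c': 6}

{'a': 5, 'b': 120, 'c': 6}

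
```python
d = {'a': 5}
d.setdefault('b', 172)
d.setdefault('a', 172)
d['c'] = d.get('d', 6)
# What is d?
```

After line 1: d = {'a': 5}
After line 2 (setdefault adds 'b'=172): d = {'a': 5, 'b': 172}
After line 3 (setdefault 'a' no-op, already exists): d = {'a': 5, 'b': 172}
After line 4 (get('d', 6) returns default since 'd' not in d): d = {'a': 5, 'b': 172, 'c': 6}

{'a': 5, 'b': 172, 'c': 6}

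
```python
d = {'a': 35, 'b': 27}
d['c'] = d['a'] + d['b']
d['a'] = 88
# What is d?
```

After line 1: d = {'a': 35, 'b': 27}
After line 2 (d['c'] = 35 + 27): d = {'a': 35, 'b': 27, 'c': 62}
After line 3: d = {'a': 88, 'b': 27, 'c': 62}

{'a': 88, 'b': 27, 'c': 62}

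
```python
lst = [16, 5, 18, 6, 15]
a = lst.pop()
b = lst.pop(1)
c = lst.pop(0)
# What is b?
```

After line 1: lst = [16, 5, 18, 6, 15]
After line 2 (pop() -> a = 15): lst = [16, 5, 18, 6]
After line 3 (pop(1) -> b = 5): lst = [16, 18, 6]
After line 4 (pop(0) -> c = 16): lst = [18, 6]

5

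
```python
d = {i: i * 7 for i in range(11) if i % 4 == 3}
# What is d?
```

{3: 21, 7: 49}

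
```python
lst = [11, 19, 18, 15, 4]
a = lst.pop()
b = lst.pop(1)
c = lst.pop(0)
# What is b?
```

After line 1: lst = [11, 19, 18, 15, 4]
After line 2 (pop() -> a = 4): lst = [11, 19, 18, 15]
After line 3 (pop(1) -> b = 19): lst = [11, 18, 15]
After line 4 (pop(0) -> c = 11): lst = [18, 15]

19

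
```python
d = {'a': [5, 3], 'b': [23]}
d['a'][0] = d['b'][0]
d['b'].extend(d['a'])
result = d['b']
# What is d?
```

After line 1: d = {'a': [5, 3], 'b': [23]}
After line 2 (a[0] = b[0] = 23): d = {'a': [23, 3], 'b': [23]}
After line 3 (b.extend(a) appends [23, 3]): d = {'a': [23, 3], 'b': [23, 23, 3]}
After line 4: result = d['b'] = [23, 23, 3]

{'a': [23, 3], 'b': [23, 23, 3]}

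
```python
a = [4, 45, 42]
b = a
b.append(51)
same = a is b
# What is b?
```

After line 1: a = [4, 45, 42]
After line 2 (b = a is an alias, same object): a = [4, 45, 42], b = [4, 45, 42]
After line 3 (b.append mutates the shared list): a = [4, 45, 42, 51], b = [4, 45, 42, 51]
After line 4 (same = a is b; same object -> True): same = True

[4, 45, 42, 51]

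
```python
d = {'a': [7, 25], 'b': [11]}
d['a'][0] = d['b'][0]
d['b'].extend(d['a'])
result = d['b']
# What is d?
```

After line 1: d = {'a': [7, 25], 'b': [11]}
After line 2 (a[0] = b[0] = 11): d = {'a': [11, 25], 'b': [11]}
After line 3 (b.extend(a) appends [11, 25]): d = {'a': [11, 25], 'b': [11, 11, 25]}
After line 4: result = d['b'] = [11, 11, 25]

{'a': [11, 25], 'b': [11, 11, 25]}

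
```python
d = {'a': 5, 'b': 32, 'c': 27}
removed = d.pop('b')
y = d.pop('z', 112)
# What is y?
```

After line 1: d = {'a': 5, 'b': 32, 'c': 27}
After line 2 (pop 'b' returns 32): d = {'a': 5, 'c': 27}, removed = 32
After line 3 (pop 'z' missing, returns default 112): d = {'a': 5, 'c': 27}, y = 112

112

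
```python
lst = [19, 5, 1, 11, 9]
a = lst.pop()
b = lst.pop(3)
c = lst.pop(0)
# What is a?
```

After line 1: lst = [19, 5, 1, 11, 9]
After line 2 (pop() -> a = 9): lst = [19, 5, 1, 11]
After line 3 (pop(3) -> b = 11): lst = [19, 5, 1]
After line 4 (pop(0) -> c = 19): lst = [5, 1]

9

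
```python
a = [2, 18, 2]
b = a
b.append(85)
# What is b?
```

After line 1: a = [2, 18, 2]
After line 2 (b = a is an alias, same object): a = [2, 18, 2], b = [2, 18, 2]
After line 3 (b.append mutates the shared list): a = [2, 18, 2, 85], b = [2, 18, 2, 85]

[2, 18, 2, 85]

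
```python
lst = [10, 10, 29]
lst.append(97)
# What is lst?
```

[10, 10, 29, 97]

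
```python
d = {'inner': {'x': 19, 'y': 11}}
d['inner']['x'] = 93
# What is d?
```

After line 1: d = {'inner': {'x': 19, 'y': 11}}
After line 2 (inner x overwritten): d = {'inner': {'x': 93, 'y': 11}}

{'inner': {'x': 93, 'y': 11}}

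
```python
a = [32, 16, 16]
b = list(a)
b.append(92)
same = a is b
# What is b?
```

After line 1: a = [32, 16, 16]
After line 2 (b = list(a) is a shallow copy, new object): a = [32, 16, 16], b = [32, 16, 16]
After line 3 (append only mutates b): a = [32, 16, 16], b = [32, 16, 16, 92]
After line 4 (same = a is b; different objects -> False): same = False

[32, 16, 16, 92]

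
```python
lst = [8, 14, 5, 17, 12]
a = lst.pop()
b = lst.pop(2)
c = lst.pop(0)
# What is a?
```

After line 1: lst = [8, 14, 5, 17, 12]
After line 2 (pop() -> a = 12): lst = [8, 14, 5, 17]
After line 3 (pop(2) -> b = 5): lst = [8, 14, 17]
After line 4 (pop(0) -> c = 8): lst = [14, 17]

12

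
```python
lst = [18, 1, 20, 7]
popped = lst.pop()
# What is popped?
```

7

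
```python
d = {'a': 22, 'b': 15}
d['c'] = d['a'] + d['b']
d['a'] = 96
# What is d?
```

After line 1: d = {'a': 22, 'b': 15}
After line 2 (d['c'] = 22 + 15): d = {'a': 22, 'b': 15, 'c': 37}
After line 3: d = {'a': 96, 'b': 15, 'c': 37}

{'a': 96, 'b': 15, 'c': 37}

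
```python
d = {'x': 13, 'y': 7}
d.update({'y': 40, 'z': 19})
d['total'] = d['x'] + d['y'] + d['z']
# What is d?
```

After line 1: d = {'x': 13, 'y': 7}
After line 2 (y overwritten, z added): d = {'x': 13, 'y': 40, 'z': 19}
After line 3 (total = 13 + 40 + 19 = 72): d = {'x': 13, 'y': 40, 'z': 19, 'total': 72}

{'x': 13, 'y': 40, 'z': 19, 'total': 72}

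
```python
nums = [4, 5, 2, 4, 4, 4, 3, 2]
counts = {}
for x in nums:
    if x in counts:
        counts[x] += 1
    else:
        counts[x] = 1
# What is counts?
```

Initial: counts = {}, nums = [4, 5, 2, 4, 4, 4, 3, 2]
See 4: counts = {4: 1}
See 5: counts = {4: 1, 5: 1}
See 2: counts = {4: 1, 5: 1, 2: 1}
See 4: counts = {4: 2, 5: 1, 2: 1}
See 4: counts = {4: 3, 5: 1, 2: 1}
See 4: counts = {4: 4, 5: 1, 2: 1}
See 3: counts = {4: 4, 5: 1, 2: 1, 3: 1}
See 2: counts = {4: 4, 5: 1, 2: 2, 3: 1}

{4: 4, 5: 1, 2: 2, 3: 1}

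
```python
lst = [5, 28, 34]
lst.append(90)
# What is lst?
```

[5, 28, 34, 90]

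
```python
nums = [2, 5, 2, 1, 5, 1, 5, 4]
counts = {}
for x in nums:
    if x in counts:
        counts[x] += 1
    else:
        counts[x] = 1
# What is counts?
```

Initial: counts = {}, nums = [2, 5, 2, 1, 5, 1, 5, 4]
See 2: counts = {2: 1}
See 5: counts = {2: 1, 5: 1}
See 2: counts = {2: 2, 5: 1}
See 1: counts = {2: 2, 5: 1, 1: 1}
See 5: counts = {2: 2, 5: 2, 1: 1}
See 1: counts = {2: 2, 5: 2, 1: 2}
See 5: counts = {2: 2, 5: 3, 1: 2}
See 4: counts = {2: 2, 5: 3, 1: 2, 4: 1}

{2: 2, 5: 3, 1: 2, 4: 1}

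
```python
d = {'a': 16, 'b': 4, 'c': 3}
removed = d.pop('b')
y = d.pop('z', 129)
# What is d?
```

After line 1: d = {'a': 16, 'b': 4, 'c': 3}
After line 2 (pop 'b' returns 4): d = {'a': 16, 'c': 3}, removed = 4
After line 3 (pop 'z' missing, returns default 129): d = {'a': 16, 'c': 3}, y = 129

{'a': 16, 'c': 3}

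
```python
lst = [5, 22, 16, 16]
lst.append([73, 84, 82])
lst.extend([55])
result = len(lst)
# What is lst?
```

After line 1: lst = [5, 22, 16, 16]
After line 2 (append adds [73, 84, 82] as single element): lst = [5, 22, 16, 16, [73, 84, 82]]
After line 3 (extend unpacks [55], adds 55): lst = [5, 22, 16, 16, [73, 84, 82], 55]
After line 4: result = len(lst) = 6

[5, 22, 16, 16, [73, 84, 82], 55]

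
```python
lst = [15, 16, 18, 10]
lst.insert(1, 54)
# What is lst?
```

[15, 54, 16, 18, 10]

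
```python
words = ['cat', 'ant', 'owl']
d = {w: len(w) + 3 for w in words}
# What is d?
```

{'cat': 6, 'ant': 6, 'owl': 6}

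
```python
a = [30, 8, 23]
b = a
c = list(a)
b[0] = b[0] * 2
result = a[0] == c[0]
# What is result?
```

After line 1: a = [30, 8, 23]
After line 2 (b = a, alias): a = [30, 8, 23], b = [30, 8, 23]
After line 3 (c = list(a) is a copy, new object): c = [30, 8, 23]
After line 4 (b[0] = 30 * 2 = 60; mutates shared a/b): a = b = [60, 8, 23], c = [30, 8, 23]
After line 5 (a[0] = 60, c[0] = 30; result = False)

False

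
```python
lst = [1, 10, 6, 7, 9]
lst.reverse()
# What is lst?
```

[9, 7, 6, 10, 1]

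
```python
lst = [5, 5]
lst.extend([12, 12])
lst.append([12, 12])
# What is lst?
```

After line 1: lst = [5, 5]
After line 2 (extend unpacks [12, 12]): lst = [5, 5, 12, 12]
After line 3 (append adds [12, 12] as single element): lst = [5, 5, 12, 12, [12, 12]]

[5, 5, 12, 12, [12, 12]]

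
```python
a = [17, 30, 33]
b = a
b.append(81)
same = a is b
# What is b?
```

After line 1: a = [17, 30, 33]
After line 2 (b = a is an alias, same object): a = [17, 30, 33], b = [17, 30, 33]
After line 3 (b.append mutates the shared list): a = [17, 30, 33, 81], b = [17, 30, 33, 81]
After line 4 (same = a is b; same object -> True): same = True

[17, 30, 33, 81]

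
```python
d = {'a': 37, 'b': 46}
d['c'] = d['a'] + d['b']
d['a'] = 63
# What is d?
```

After line 1: d = {'a': 37, 'b': 46}
After line 2 (d['c'] = 37 + 46): d = {'a': 37, 'b': 46, 'c': 83}
After line 3: d = {'a': 63, 'b': 46, 'c': 83}

{'a': 63, 'b': 46, 'c': 83}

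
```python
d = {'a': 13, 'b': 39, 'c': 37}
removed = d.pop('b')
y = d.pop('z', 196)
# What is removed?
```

After line 1: d = {'a': 13, 'b': 39, 'c': 37}
After line 2 (pop 'b' returns 39): d = {'a': 13, 'c': 37}, removed = 39
After line 3 (pop 'z' missing, returns default 196): d = {'a': 13, 'c': 37}, y = 196

39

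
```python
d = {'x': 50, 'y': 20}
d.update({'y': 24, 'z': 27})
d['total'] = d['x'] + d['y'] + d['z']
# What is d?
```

After line 1: d = {'x': 50, 'y': 20}
After line 2 (y overwritten, z added): d = {'x': 50, 'y': 24, 'z': 27}
After line 3 (total = 50 + 24 + 27 = 101): d = {'x': 50, 'y': 24, 'z': 27, 'total': 101}

{'x': 50, 'y': 24, 'z': 27, 'total': 101}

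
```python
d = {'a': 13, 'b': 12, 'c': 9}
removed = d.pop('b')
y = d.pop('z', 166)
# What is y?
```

After line 1: d = {'a': 13, 'b': 12, 'c': 9}
After line 2 (pop 'b' returns 12): d = {'a': 13, 'c': 9}, removed = 12
After line 3 (pop 'z' missing, returns default 166): d = {'a': 13, 'c': 9}, y = 166

166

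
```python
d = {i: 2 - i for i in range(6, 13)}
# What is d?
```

{6: -4, 7: -5, 8: -6, 9: -7, 10: -8, 11: -9, 12: -10}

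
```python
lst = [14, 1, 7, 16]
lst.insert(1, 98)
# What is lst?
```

[14, 98, 1, 7, 16]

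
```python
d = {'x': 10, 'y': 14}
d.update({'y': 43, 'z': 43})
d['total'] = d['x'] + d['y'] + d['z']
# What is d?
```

After line 1: d = {'x': 10, 'y': 14}
After line 2 (y overwritten, z added): d = {'x': 10, 'y': 43, 'z': 43}
After line 3 (total = 10 + 43 + 43 = 96): d = {'x': 10, 'y': 43, 'z': 43, 'total': 96}

{'x': 10, 'y': 43, 'z': 43, 'total': 96}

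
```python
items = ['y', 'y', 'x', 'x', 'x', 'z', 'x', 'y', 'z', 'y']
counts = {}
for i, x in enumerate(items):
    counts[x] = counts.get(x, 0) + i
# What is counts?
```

Initial: counts = {}, items = ['y', 'y', 'x', 'x', 'x', 'z', 'x', 'y', 'z', 'y']
i=0, x='y': counts = {'y': 0}
i=1, x='y': counts = {'y': 1}
i=2, x='x': counts = {'y': 1, 'x': 2}
i=3, x='x': counts = {'y': 1, 'x': 5}
i=4, x='x': counts = {'y': 1, 'x': 9}
i=5, x='z': counts = {'y': 1, 'x': 9, 'z': 5}
i=6, x='x': counts = {'y': 1, 'x': 15, 'z': 5}
i=7, x='y': counts = {'y': 8, 'x': 15, 'z': 5}
i=8, x='z': counts = {'y': 8, 'x': 15, 'z': 13}
i=9, x='y': counts = {'y': 17, 'x': 15, 'z': 13}

{'y': 17, 'x': 15, 'z': 13}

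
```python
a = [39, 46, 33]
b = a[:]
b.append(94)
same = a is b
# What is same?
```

After line 1: a = [39, 46, 33]
After line 2 (b = a[:] is a shallow copy, new object): a = [39, 46, 33], b = [39, 46, 33]
After line 3 (append only mutates b): a = [39, 46, 33], b = [39, 46, 33, 94]
After line 4 (same = a is b; different objects -> False): same = False

False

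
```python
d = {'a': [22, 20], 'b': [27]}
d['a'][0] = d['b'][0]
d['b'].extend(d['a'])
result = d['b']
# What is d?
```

After line 1: d = {'a': [22, 20], 'b': [27]}
After line 2 (a[0] = b[0] = 27): d = {'a': [27, 20], 'b': [27]}
After line 3 (b.extend(a) appends [27, 20]): d = {'a': [27, 20], 'b': [27, 27, 20]}
After line 4: result = d['b'] = [27, 27, 20]

{'a': [27, 20], 'b': [27, 27, 20]}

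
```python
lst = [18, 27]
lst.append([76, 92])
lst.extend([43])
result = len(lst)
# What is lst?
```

After line 1: lst = [18, 27]
After line 2 (append adds [76, 92] as single element): lst = [18, 27, [76, 92]]
After line 3 (extend unpacks [43], adds 43): lst = [18, 27, [76, 92], 43]
After line 4: result = len(lst) = 4

[18, 27, [76, 92], 43]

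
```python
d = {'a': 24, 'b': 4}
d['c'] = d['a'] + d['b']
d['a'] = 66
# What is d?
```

After line 1: d = {'a': 24, 'b': 4}
After line 2 (d['c'] = 24 + 4): d = {'a': 24, 'b': 4, 'c': 28}
After line 3: d = {'a': 66, 'b': 4, 'c': 28}

{'a': 66, 'b': 4, 'c': 28}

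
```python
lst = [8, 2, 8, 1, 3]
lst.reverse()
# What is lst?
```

[3, 1, 8, 2, 8]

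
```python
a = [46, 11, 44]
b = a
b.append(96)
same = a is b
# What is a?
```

After line 1: a = [46, 11, 44]
After line 2 (b = a is an alias, same object): a = [46, 11, 44], b = [46, 11, 44]
After line 3 (b.append mutates the shared list): a = [46, 11, 44, 96], b = [46, 11, 44, 96]
After line 4 (same = a is b; same object -> True): same = True

[46, 11, 44, 96]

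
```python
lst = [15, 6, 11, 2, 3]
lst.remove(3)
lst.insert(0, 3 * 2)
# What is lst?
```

After line 1: lst = [15, 6, 11, 2, 3]
After line 2 (remove first 3): lst = [15, 6, 11, 2]
After line 3 (insert 6 at index 0): lst = [6, 15, 6, 11, 2]

[6, 15, 6, 11, 2]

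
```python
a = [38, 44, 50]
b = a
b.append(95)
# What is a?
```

After line 1: a = [38, 44, 50]
After line 2 (b = a is an alias, same object): a = [38, 44, 50], b = [38, 44, 50]
After line 3 (b.append mutates the shared list): a = [38, 44, 50, 95], b = [38, 44, 50, 95]

[38, 44, 50, 95]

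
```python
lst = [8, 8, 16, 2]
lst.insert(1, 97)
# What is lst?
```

[8, 97, 8, 16, 2]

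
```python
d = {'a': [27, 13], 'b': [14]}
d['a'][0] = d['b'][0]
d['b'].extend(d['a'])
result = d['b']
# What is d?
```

After line 1: d = {'a': [27, 13], 'b': [14]}
After line 2 (a[0] = b[0] = 14): d = {'a': [14, 13], 'b': [14]}
After line 3 (b.extend(a) appends [14, 13]): d = {'a': [14, 13], 'b': [14, 14, 13]}
After line 4: result = d['b'] = [14, 14, 13]

{'a': [14, 13], 'b': [14, 14, 13]}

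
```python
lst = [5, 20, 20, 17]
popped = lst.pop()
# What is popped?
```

17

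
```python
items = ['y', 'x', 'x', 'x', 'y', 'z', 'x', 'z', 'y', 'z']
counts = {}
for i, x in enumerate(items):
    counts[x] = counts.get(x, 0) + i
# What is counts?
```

Initial: counts = {}, items = ['y', 'x', 'x', 'x', 'y', 'z', 'x', 'z', 'y', 'z']
i=0, x='y': counts = {'y': 0}
i=1, x='x': counts = {'y': 0, 'x': 1}
i=2, x='x': counts = {'y': 0, 'x': 3}
i=3, x='x': counts = {'y': 0, 'x': 6}
i=4, x='y': counts = {'y': 4, 'x': 6}
i=5, x='z': counts = {'y': 4, 'x': 6, 'z': 5}
i=6, x='x': counts = {'y': 4, 'x': 12, 'z': 5}
i=7, x='z': counts = {'y': 4, 'x': 12, 'z': 12}
i=8, x='y': counts = {'y': 12, 'x': 12, 'z': 12}
i=9, x='z': counts = {'y': 12, 'x': 12, 'z': 21}

{'y': 12, 'x': 12, 'z': 21}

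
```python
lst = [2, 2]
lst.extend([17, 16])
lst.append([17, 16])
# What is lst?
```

After line 1: lst = [2, 2]
After line 2 (extend unpacks [17, 16]): lst = [2, 2, 17, 16]
After line 3 (append adds [17, 16] as single element): lst = [2, 2, 17, 16, [17, 16]]

[2, 2, 17, 16, [17, 16]]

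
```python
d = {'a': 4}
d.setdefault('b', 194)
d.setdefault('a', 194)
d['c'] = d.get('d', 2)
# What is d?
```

After line 1: d = {'a': 4}
After line 2 (setdefault adds 'b'=194): d = {'a': 4, 'b': 194}
After line 3 (setdefault 'a' no-op, already exists): d = {'a': 4, 'b': 194}
After line 4 (get('d', 2) returns default since 'd' not in d): d = {'a': 4, 'b': 194, 'c': 2}

{'a': 4, 'b': 194, 'c': 2}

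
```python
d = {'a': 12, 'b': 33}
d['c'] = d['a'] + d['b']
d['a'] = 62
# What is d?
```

After line 1: d = {'a': 12, 'b': 33}
After line 2 (d['c'] = 12 + 33): d = {'a': 12, 'b': 33, 'c': 45}
After line 3: d = {'a': 62, 'b': 33, 'c': 45}

{'a': 62, 'b': 33, 'c': 45}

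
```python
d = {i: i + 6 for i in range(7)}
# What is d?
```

{0: 6, 1: 7, 2: 8, 3: 9, 4: 10, 5: 11, 6: 12}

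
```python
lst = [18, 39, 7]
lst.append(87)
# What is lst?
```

[18, 39, 7, 87]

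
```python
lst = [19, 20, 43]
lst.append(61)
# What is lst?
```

[19, 20, 43, 61]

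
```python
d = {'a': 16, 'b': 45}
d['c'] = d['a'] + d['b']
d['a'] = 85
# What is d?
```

After line 1: d = {'a': 16, 'b': 45}
After line 2 (d['c'] = 16 + 45): d = {'a': 16, 'b': 45, 'c': 61}
After line 3: d = {'a': 85, 'b': 45, 'c': 61}

{'a': 85, 'b': 45, 'c': 61}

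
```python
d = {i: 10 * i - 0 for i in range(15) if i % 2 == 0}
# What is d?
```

{0: 0, 2: 20, 4: 40, 6: 60, 8: 80, 10: 100, 12: 120, 14: 140}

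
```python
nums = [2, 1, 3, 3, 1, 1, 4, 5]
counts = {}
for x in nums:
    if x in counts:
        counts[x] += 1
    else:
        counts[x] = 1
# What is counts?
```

Initial: counts = {}, nums = [2, 1, 3, 3, 1, 1, 4, 5]
See 2: counts = {2: 1}
See 1: counts = {2: 1, 1: 1}
See 3: counts = {2: 1, 1: 1, 3: 1}
See 3: counts = {2: 1, 1: 1, 3: 2}
See 1: counts = {2: 1, 1: 2, 3: 2}
See 1: counts = {2: 1, 1: 3, 3: 2}
See 4: counts = {2: 1, 1: 3, 3: 2, 4: 1}
See 5: counts = {2: 1, 1: 3, 3: 2, 4: 1, 5: 1}

{2: 1, 1: 3, 3: 2, 4: 1, 5: 1}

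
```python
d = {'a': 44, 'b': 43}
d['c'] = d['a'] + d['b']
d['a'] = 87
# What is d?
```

After line 1: d = {'a': 44, 'b': 43}
After line 2 (d['c'] = 44 + 43): d = {'a': 44, 'b': 43, 'c': 87}
After line 3: d = {'a': 87, 'b': 43, 'c': 87}

{'a': 87, 'b': 43, 'c': 87}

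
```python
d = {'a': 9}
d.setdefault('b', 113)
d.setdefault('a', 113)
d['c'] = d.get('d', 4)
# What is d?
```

After line 1: d = {'a': 9}
After line 2 (setdefault adds 'b'=113): d = {'a': 9, 'b': 113}
After line 3 (setdefault 'a' no-op, already exists): d = {'a': 9, 'b': 113}
After line 4 (get('d', 4) returns default since 'd' not in d): d = {'a': 9, 'b': 113, 'c': 4}

{'a': 9, 'b': 113, 'c': 4}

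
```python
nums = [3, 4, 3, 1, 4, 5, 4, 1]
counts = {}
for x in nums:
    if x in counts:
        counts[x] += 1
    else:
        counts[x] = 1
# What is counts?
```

Initial: counts = {}, nums = [3, 4, 3, 1, 4, 5, 4, 1]
See 3: counts = {3: 1}
See 4: counts = {3: 1, 4: 1}
See 3: counts = {3: 2, 4: 1}
See 1: counts = {3: 2, 4: 1, 1: 1}
See 4: counts = {3: 2, 4: 2, 1: 1}
See 5: counts = {3: 2, 4: 2, 1: 1, 5: 1}
See 4: counts = {3: 2, 4: 3, 1: 1, 5: 1}
See 1: counts = {3: 2, 4: 3, 1: 2, 5: 1}

{3: 2, 4: 3, 1: 2, 5: 1}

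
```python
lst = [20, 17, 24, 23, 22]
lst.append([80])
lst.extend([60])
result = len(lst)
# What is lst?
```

After line 1: lst = [20, 17, 24, 23, 22]
After line 2 (append adds [80] as single element): lst = [20, 17, 24, 23, 22, [80]]
After line 3 (extend unpacks [60], adds 60): lst = [20, 17, 24, 23, 22, [80], 60]
After line 4: result = len(lst) = 7

[20, 17, 24, 23, 22, [80], 60]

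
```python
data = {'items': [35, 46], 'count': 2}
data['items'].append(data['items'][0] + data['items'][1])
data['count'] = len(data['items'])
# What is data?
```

After line 1: data = {'items': [35, 46], 'count': 2}
After line 2 (append 35 + 46 = 81): data = {'items': [35, 46, 81], 'count': 2}
After line 3 (count = len(items) = 3): data = {'items': [35, 46, 81], 'count': 3}

{'items': [35, 46, 81], 'count': 3}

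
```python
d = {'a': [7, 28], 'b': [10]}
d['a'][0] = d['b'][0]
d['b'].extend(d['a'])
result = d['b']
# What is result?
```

After line 1: d = {'a': [7, 28], 'b': [10]}
After line 2 (a[0] = b[0] = 10): d = {'a': [10, 28], 'b': [10]}
After line 3 (b.extend(a) appends [10, 28]): d = {'a': [10, 28], 'b': [10, 10, 28]}
After line 4: result = d['b'] = [10, 10, 28]

[10, 10, 28]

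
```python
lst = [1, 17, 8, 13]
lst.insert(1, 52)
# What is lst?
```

[1, 52, 17, 8, 13]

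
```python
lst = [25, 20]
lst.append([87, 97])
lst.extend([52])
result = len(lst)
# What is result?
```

After line 1: lst = [25, 20]
After line 2 (append adds [87, 97] as single element): lst = [25, 20, [87, 97]]
After line 3 (extend unpacks [52], adds 52): lst = [25, 20, [87, 97], 52]
After line 4: result = len(lst) = 4

4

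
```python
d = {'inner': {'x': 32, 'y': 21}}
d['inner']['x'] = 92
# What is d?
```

After line 1: d = {'inner': {'x': 32, 'y': 21}}
After line 2 (inner x overwritten): d = {'inner': {'x': 92, 'y': 21}}

{'inner': {'x': 92, 'y': 21}}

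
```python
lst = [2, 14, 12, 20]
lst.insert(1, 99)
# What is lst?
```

[2, 99, 14, 12, 20]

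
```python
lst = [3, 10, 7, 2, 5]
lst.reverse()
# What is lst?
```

[5, 2, 7, 10, 3]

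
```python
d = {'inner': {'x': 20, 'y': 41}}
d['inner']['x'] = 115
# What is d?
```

After line 1: d = {'inner': {'x': 20, 'y': 41}}
After line 2 (inner x overwritten): d = {'inner': {'x': 115, 'y': 41}}

{'inner': {'x': 115, 'y': 41}}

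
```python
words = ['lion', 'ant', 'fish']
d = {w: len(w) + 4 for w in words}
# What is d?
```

{'lion': 8, 'ant': 7, 'fish': 8}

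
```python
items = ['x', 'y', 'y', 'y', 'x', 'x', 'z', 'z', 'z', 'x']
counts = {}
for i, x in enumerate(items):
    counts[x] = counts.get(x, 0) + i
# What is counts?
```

Initial: counts = {}, items = ['x', 'y', 'y', 'y', 'x', 'x', 'z', 'z', 'z', 'x']
i=0, x='x': counts = {'x': 0}
i=1, x='y': counts = {'x': 0, 'y': 1}
i=2, x='y': counts = {'x': 0, 'y': 3}
i=3, x='y': counts = {'x': 0, 'y': 6}
i=4, x='x': counts = {'x': 4, 'y': 6}
i=5, x='x': counts = {'x': 9, 'y': 6}
i=6, x='z': counts = {'x': 9, 'y': 6, 'z': 6}
i=7, x='z': counts = {'x': 9, 'y': 6, 'z': 13}
i=8, x='z': counts = {'x': 9, 'y': 6, 'z': 21}
i=9, x='x': counts = {'x': 18, 'y': 6, 'z': 21}

{'x': 18, 'y': 6, 'z': 21}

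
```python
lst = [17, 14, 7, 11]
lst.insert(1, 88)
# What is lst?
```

[17, 88, 14, 7, 11]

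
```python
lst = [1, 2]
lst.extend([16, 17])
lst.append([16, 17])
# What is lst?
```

After line 1: lst = [1, 2]
After line 2 (extend unpacks [16, 17]): lst = [1, 2, 16, 17]
After line 3 (append adds [16, 17] as single element): lst = [1, 2, 16, 17, [16, 17]]

[1, 2, 16, 17, [16, 17]]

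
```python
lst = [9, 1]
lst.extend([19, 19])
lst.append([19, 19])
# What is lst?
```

After line 1: lst = [9, 1]
After line 2 (extend unpacks [19, 19]): lst = [9, 1, 19, 19]
After line 3 (append adds [19, 19] as single element): lst = [9, 1, 19, 19, [19, 19]]

[9, 1, 19, 19, [19, 19]]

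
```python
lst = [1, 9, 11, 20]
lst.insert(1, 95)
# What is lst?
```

[1, 95, 9, 11, 20]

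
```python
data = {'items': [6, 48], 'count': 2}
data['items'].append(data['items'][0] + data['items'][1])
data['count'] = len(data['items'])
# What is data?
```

After line 1: data = {'items': [6, 48], 'count': 2}
After line 2 (append 6 + 48 = 54): data = {'items': [6, 48, 54], 'count': 2}
After line 3 (count = len(items) = 3): data = {'items': [6, 48, 54], 'count': 3}

{'items': [6, 48, 54], 'count': 3}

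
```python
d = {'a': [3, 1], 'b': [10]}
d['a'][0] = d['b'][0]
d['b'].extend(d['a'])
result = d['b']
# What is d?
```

After line 1: d = {'a': [3, 1], 'b': [10]}
After line 2 (a[0] = b[0] = 10): d = {'a': [10, 1], 'b': [10]}
After line 3 (b.extend(a) appends [10, 1]): d = {'a': [10, 1], 'b': [10, 10, 1]}
After line 4: result = d['b'] = [10, 10, 1]

{'a': [10, 1], 'b': [10, 10, 1]}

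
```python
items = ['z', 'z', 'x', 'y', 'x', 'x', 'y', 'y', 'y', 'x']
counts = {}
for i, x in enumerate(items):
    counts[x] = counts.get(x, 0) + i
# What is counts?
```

Initial: counts = {}, items = ['z', 'z', 'x', 'y', 'x', 'x', 'y', 'y', 'y', 'x']
i=0, x='z': counts = {'z': 0}
i=1, x='z': counts = {'z': 1}
i=2, x='x': counts = {'z': 1, 'x': 2}
i=3, x='y': counts = {'z': 1, 'x': 2, 'y': 3}
i=4, x='x': counts = {'z': 1, 'x': 6, 'y': 3}
i=5, x='x': counts = {'z': 1, 'x': 11, 'y': 3}
i=6, x='y': counts = {'z': 1, 'x': 11, 'y': 9}
i=7, x='y': counts = {'z': 1, 'x': 11, 'y': 16}
i=8, x='y': counts = {'z': 1, 'x': 11, 'y': 24}
i=9, x='x': counts = {'z': 1, 'x': 20, 'y': 24}

{'z': 1, 'x': 20, 'y': 24}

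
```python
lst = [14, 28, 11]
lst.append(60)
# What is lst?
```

[14, 28, 11, 60]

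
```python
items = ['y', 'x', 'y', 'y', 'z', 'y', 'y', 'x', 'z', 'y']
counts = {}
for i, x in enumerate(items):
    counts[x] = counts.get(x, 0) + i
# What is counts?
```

Initial: counts = {}, items = ['y', 'x', 'y', 'y', 'z', 'y', 'y', 'x', 'z', 'y']
i=0, x='y': counts = {'y': 0}
i=1, x='x': counts = {'y': 0, 'x': 1}
i=2, x='y': counts = {'y': 2, 'x': 1}
i=3, x='y': counts = {'y': 5, 'x': 1}
i=4, x='z': counts = {'y': 5, 'x': 1, 'z': 4}
i=5, x='y': counts = {'y': 10, 'x': 1, 'z': 4}
i=6, x='y': counts = {'y': 16, 'x': 1, 'z': 4}
i=7, x='x': counts = {'y': 16, 'x': 8, 'z': 4}
i=8, x='z': counts = {'y': 16, 'x': 8, 'z': 12}
i=9, x='y': counts = {'y': 25, 'x': 8, 'z': 12}

{'y': 25, 'x': 8, 'z': 12}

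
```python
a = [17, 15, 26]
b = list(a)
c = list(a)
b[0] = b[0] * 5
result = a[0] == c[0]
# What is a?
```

After line 1: a = [17, 15, 26]
After line 2 (b = list(a), copy): a = [17, 15, 26], b = [17, 15, 26]
After line 3 (c = list(a) is a copy, new object): c = [17, 15, 26]
After line 4 (b[0] = 17 * 5 = 85; only b mutates (copy)): a = [17, 15, 26], b = [85, 15, 26], c = [17, 15, 26]
After line 5 (a[0] = 17, c[0] = 17; result = True)

[17, 15, 26]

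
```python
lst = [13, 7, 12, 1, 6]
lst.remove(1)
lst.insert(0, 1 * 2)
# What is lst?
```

After line 1: lst = [13, 7, 12, 1, 6]
After line 2 (remove first 1): lst = [13, 7, 12, 6]
After line 3 (insert 2 at index 0): lst = [2, 13, 7, 12, 6]

[2, 13, 7, 12, 6]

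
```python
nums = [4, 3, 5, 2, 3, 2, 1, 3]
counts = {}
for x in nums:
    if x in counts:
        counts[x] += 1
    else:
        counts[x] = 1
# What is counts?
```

Initial: counts = {}, nums = [4, 3, 5, 2, 3, 2, 1, 3]
See 4: counts = {4: 1}
See 3: counts = {4: 1, 3: 1}
See 5: counts = {4: 1, 3: 1, 5: 1}
See 2: counts = {4: 1, 3: 1, 5: 1, 2: 1}
See 3: counts = {4: 1, 3: 2, 5: 1, 2: 1}
See 2: counts = {4: 1, 3: 2, 5: 1, 2: 2}
See 1: counts = {4: 1, 3: 2, 5: 1, 2: 2, 1: 1}
See 3: counts = {4: 1, 3: 3, 5: 1, 2: 2, 1: 1}

{4: 1, 3: 3, 5: 1, 2: 2, 1: 1}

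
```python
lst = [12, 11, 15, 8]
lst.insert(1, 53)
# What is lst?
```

[12, 53, 11, 15, 8]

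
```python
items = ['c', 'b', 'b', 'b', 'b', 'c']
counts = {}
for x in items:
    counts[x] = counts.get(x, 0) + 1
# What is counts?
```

Initial: counts = {}, items = ['c', 'b', 'b', 'b', 'b', 'c']
See 'c': counts = {'c': 1}
See 'b': counts = {'c': 1, 'b': 1}
See 'b': counts = {'c': 1, 'b': 2}
See 'b': counts = {'c': 1, 'b': 3}
See 'b': counts = {'c': 1, 'b': 4}
See 'c': counts = {'c': 2, 'b': 4}

{'c': 2, 'b': 4}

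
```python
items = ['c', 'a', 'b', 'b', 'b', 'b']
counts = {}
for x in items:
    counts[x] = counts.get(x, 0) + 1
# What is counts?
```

Initial: counts = {}, items = ['c', 'a', 'b', 'b', 'b', 'b']
See 'c': counts = {'c': 1}
See 'a': counts = {'c': 1, 'a': 1}
See 'b': counts = {'c': 1, 'a': 1, 'b': 1}
See 'b': counts = {'c': 1, 'a': 1, 'b': 2}
See 'b': counts = {'c': 1, 'a': 1, 'b': 3}
See 'b': counts = {'c': 1, 'a': 1, 'b': 4}

{'c': 1, 'a': 1, 'b': 4}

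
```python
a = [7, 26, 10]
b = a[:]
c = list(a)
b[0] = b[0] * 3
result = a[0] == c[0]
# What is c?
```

After line 1: a = [7, 26, 10]
After line 2 (b = a[:], copy): a = [7, 26, 10], b = [7, 26, 10]
After line 3 (c = list(a) is a copy, new object): c = [7, 26, 10]
After line 4 (b[0] = 7 * 3 = 21; only b mutates (copy)): a = [7, 26, 10], b = [21, 26, 10], c = [7, 26, 10]
After line 5 (a[0] = 7, c[0] = 7; result = True)

[7, 26, 10]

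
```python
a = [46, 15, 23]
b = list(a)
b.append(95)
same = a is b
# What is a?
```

After line 1: a = [46, 15, 23]
After line 2 (b = list(a) is a shallow copy, new object): a = [46, 15, 23], b = [46, 15, 23]
After line 3 (append only mutates b): a = [46, 15, 23], b = [46, 15, 23, 95]
After line 4 (same = a is b; different objects -> False): same = False

[46, 15, 23]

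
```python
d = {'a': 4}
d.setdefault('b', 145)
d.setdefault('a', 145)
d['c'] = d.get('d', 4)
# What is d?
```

After line 1: d = {'a': 4}
After line 2 (setdefault adds 'b'=145): d = {'a': 4, 'b': 145}
After line 3 (setdefault 'a' no-op, already exists): d = {'a': 4, 'b': 145}
After line 4 (get('d', 4) returns default since 'd' not in d): d = {'a': 4, 'b': 145, 'c': 4}

{'a': 4, 'b': 145, 'c': 4}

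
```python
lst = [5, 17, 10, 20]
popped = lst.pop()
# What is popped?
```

20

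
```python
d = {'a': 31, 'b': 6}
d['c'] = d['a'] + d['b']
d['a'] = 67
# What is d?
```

After line 1: d = {'a': 31, 'b': 6}
After line 2 (d['c'] = 31 + 6): d = {'a': 31, 'b': 6, 'c': 37}
After line 3: d = {'a': 67, 'b': 6, 'c': 37}

{'a': 67, 'b': 6, 'c': 37}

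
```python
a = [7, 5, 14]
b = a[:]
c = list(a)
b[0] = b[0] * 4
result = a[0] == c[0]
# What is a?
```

After line 1: a = [7, 5, 14]
After line 2 (b = a[:], copy): a = [7, 5, 14], b = [7, 5, 14]
After line 3 (c = list(a) is a copy, new object): c = [7, 5, 14]
After line 4 (b[0] = 7 * 4 = 28; only b mutates (copy)): a = [7, 5, 14], b = [28, 5, 14], c = [7, 5, 14]
After line 5 (a[0] = 7, c[0] = 7; result = True)

[7, 5, 14]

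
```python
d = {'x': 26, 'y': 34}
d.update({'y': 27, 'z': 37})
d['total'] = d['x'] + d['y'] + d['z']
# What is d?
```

After line 1: d = {'x': 26, 'y': 34}
After line 2 (y overwritten, z added): d = {'x': 26, 'y': 27, 'z': 37}
After line 3 (total = 26 + 27 + 37 = 90): d = {'x': 26, 'y': 27, 'z': 37, 'total': 90}

{'x': 26, 'y': 27, 'z': 37, 'total': 90}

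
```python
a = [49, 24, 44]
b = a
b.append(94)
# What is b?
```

After line 1: a = [49, 24, 44]
After line 2 (b = a is an alias, same object): a = [49, 24, 44], b = [49, 24, 44]
After line 3 (b.append mutates the shared list): a = [49, 24, 44, 94], b = [49, 24, 44, 94]

[49, 24, 44, 94]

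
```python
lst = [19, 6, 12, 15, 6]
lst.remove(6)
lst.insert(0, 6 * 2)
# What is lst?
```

After line 1: lst = [19, 6, 12, 15, 6]
After line 2 (remove first 6): lst = [19, 12, 15, 6]
After line 3 (insert 12 at index 0): lst = [12, 19, 12, 15, 6]

[12, 19, 12, 15, 6]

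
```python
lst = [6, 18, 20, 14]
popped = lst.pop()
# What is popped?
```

14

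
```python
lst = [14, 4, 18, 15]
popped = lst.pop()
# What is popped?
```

15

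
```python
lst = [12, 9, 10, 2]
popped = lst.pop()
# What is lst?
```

[12, 9, 10]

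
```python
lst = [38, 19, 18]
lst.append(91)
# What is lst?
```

[38, 19, 18, 91]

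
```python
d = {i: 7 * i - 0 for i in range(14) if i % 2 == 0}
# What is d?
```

{0: 0, 2: 14, 4: 28, 6: 42, 8: 56, 10: 70, 12: 84}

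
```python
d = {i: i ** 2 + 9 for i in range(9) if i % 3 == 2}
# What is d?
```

{2: 13, 5: 34, 8: 73}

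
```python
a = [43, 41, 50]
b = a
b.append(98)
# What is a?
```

After line 1: a = [43, 41, 50]
After line 2 (b = a is an alias, same object): a = [43, 41, 50], b = [43, 41, 50]
After line 3 (b.append mutates the shared list): a = [43, 41, 50, 98], b = [43, 41, 50, 98]

[43, 41, 50, 98]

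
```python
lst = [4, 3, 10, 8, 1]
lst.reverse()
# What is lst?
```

[1, 8, 10, 3, 4]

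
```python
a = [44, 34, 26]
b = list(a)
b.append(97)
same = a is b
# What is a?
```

After line 1: a = [44, 34, 26]
After line 2 (b = list(a) is a shallow copy, new object): a = [44, 34, 26], b = [44, 34, 26]
After line 3 (append only mutates b): a = [44, 34, 26], b = [44, 34, 26, 97]
After line 4 (same = a is b; different objects -> False): same = False

[44, 34, 26]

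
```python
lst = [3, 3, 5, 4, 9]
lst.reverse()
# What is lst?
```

[9, 4, 5, 3, 3]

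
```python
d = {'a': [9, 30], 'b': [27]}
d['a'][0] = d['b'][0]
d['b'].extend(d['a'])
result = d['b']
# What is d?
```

After line 1: d = {'a': [9, 30], 'b': [27]}
After line 2 (a[0] = b[0] = 27): d = {'a': [27, 30], 'b': [27]}
After line 3 (b.extend(a) appends [27, 30]): d = {'a': [27, 30], 'b': [27, 27, 30]}
After line 4: result = d['b'] = [27, 27, 30]

{'a': [27, 30], 'b': [27, 27, 30]}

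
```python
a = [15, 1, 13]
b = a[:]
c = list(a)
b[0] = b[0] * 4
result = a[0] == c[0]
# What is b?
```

After line 1: a = [15, 1, 13]
After line 2 (b = a[:], copy): a = [15, 1, 13], b = [15, 1, 13]
After line 3 (c = list(a) is a copy, new object): c = [15, 1, 13]
After line 4 (b[0] = 15 * 4 = 60; only b mutates (copy)): a = [15, 1, 13], b = [60, 1, 13], c = [15, 1, 13]
After line 5 (a[0] = 15, c[0] = 15; result = True)

[60, 1, 13]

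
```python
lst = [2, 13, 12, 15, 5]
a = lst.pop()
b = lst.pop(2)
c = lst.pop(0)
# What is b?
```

After line 1: lst = [2, 13, 12, 15, 5]
After line 2 (pop() -> a = 5): lst = [2, 13, 12, 15]
After line 3 (pop(2) -> b = 12): lst = [2, 13, 15]
After line 4 (pop(0) -> c = 2): lst = [13, 15]

12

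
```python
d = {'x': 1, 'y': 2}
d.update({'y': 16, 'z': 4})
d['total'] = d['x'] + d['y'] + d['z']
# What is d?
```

After line 1: d = {'x': 1, 'y': 2}
After line 2 (y overwritten, z added): d = {'x': 1, 'y': 16, 'z': 4}
After line 3 (total = 1 + 16 + 4 = 21): d = {'x': 1, 'y': 16, 'z': 4, 'total': 21}

{'x': 1, 'y': 16, 'z': 4, 'total': 21}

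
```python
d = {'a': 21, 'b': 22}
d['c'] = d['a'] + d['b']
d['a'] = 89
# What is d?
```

After line 1: d = {'a': 21, 'b': 22}
After line 2 (d['c'] = 21 + 22): d = {'a': 21, 'b': 22, 'c': 43}
After line 3: d = {'a': 89, 'b': 22, 'c': 43}

{'a': 89, 'b': 22, 'c': 43}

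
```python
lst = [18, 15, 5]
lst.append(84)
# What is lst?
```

[18, 15, 5, 84]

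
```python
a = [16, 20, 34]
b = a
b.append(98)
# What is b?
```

After line 1: a = [16, 20, 34]
After line 2 (b = a is an alias, same object): a = [16, 20, 34], b = [16, 20, 34]
After line 3 (b.append mutates the shared list): a = [16, 20, 34, 98], b = [16, 20, 34, 98]

[16, 20, 34, 98]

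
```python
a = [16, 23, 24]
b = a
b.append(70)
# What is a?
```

After line 1: a = [16, 23, 24]
After line 2 (b = a is an alias, same object): a = [16, 23, 24], b = [16, 23, 24]
After line 3 (b.append mutates the shared list): a = [16, 23, 24, 70], b = [16, 23, 24, 70]

[16, 23, 24, 70]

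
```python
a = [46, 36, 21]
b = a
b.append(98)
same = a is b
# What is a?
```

After line 1: a = [46, 36, 21]
After line 2 (b = a is an alias, same object): a = [46, 36, 21], b = [46, 36, 21]
After line 3 (b.append mutates the shared list): a = [46, 36, 21, 98], b = [46, 36, 21, 98]
After line 4 (same = a is b; same object -> True): same = True

[46, 36, 21, 98]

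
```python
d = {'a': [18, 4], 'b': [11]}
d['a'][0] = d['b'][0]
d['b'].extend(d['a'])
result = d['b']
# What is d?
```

After line 1: d = {'a': [18, 4], 'b': [11]}
After line 2 (a[0] = b[0] = 11): d = {'a': [11, 4], 'b': [11]}
After line 3 (b.extend(a) appends [11, 4]): d = {'a': [11, 4], 'b': [11, 11, 4]}
After line 4: result = d['b'] = [11, 11, 4]

{'a': [11, 4], 'b': [11, 11, 4]}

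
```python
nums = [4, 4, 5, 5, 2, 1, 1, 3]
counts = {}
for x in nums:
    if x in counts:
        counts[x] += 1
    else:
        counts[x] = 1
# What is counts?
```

Initial: counts = {}, nums = [4, 4, 5, 5, 2, 1, 1, 3]
See 4: counts = {4: 1}
See 4: counts = {4: 2}
See 5: counts = {4: 2, 5: 1}
See 5: counts = {4: 2, 5: 2}
See 2: counts = {4: 2, 5: 2, 2: 1}
See 1: counts = {4: 2, 5: 2, 2: 1, 1: 1}
See 1: counts = {4: 2, 5: 2, 2: 1, 1: 2}
See 3: counts = {4: 2, 5: 2, 2: 1, 1: 2, 3: 1}

{4: 2, 5: 2, 2: 1, 1: 2, 3: 1}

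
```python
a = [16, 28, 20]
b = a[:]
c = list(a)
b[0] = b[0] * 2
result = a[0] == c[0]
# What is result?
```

After line 1: a = [16, 28, 20]
After line 2 (b = a[:], copy): a = [16, 28, 20], b = [16, 28, 20]
After line 3 (c = list(a) is a copy, new object): c = [16, 28, 20]
After line 4 (b[0] = 16 * 2 = 32; only b mutates (copy)): a = [16, 28, 20], b = [32, 28, 20], c = [16, 28, 20]
After line 5 (a[0] = 16, c[0] = 16; result = True)

True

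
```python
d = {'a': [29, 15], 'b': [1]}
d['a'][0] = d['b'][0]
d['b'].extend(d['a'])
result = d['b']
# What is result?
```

After line 1: d = {'a': [29, 15], 'b': [1]}
After line 2 (a[0] = b[0] = 1): d = {'a': [1, 15], 'b': [1]}
After line 3 (b.extend(a) appends [1, 15]): d = {'a': [1, 15], 'b': [1, 1, 15]}
After line 4: result = d['b'] = [1, 1, 15]

[1, 1, 15]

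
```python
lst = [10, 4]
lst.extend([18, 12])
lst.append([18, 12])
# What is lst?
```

After line 1: lst = [10, 4]
After line 2 (extend unpacks [18, 12]): lst = [10, 4, 18, 12]
After line 3 (append adds [18, 12] as single element): lst = [10, 4, 18, 12, [18, 12]]

[10, 4, 18, 12, [18, 12]]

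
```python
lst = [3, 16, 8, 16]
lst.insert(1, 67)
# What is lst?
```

[3, 67, 16, 8, 16]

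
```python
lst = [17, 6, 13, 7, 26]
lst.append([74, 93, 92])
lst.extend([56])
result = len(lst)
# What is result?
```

After line 1: lst = [17, 6, 13, 7, 26]
After line 2 (append adds [74, 93, 92] as single element): lst = [17, 6, 13, 7, 26, [74, 93, 92]]
After line 3 (extend unpacks [56], adds 56): lst = [17, 6, 13, 7, 26, [74, 93, 92], 56]
After line 4: result = len(lst) = 7

7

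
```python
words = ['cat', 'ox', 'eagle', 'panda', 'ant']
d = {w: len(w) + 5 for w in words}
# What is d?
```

{'cat': 8, 'ox': 7, 'eagle': 10, 'panda': 10, 'ant': 8}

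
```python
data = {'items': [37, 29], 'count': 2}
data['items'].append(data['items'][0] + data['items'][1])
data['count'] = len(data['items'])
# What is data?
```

After line 1: data = {'items': [37, 29], 'count': 2}
After line 2 (append 37 + 29 = 66): data = {'items': [37, 29, 66], 'count': 2}
After line 3 (count = len(items) = 3): data = {'items': [37, 29, 66], 'count': 3}

{'items': [37, 29, 66], 'count': 3}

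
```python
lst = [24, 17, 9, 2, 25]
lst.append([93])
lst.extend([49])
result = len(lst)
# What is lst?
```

After line 1: lst = [24, 17, 9, 2, 25]
After line 2 (append adds [93] as single element): lst = [24, 17, 9, 2, 25, [93]]
After line 3 (extend unpacks [49], adds 49): lst = [24, 17, 9, 2, 25, [93], 49]
After line 4: result = len(lst) = 7

[24, 17, 9, 2, 25, [93], 49]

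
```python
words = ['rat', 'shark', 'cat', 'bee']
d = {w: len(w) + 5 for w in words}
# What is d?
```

{'rat': 8, 'shark': 10, 'cat': 8, 'bee': 8}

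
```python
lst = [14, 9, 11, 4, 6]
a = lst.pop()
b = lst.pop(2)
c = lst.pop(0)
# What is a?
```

After line 1: lst = [14, 9, 11, 4, 6]
After line 2 (pop() -> a = 6): lst = [14, 9, 11, 4]
After line 3 (pop(2) -> b = 11): lst = [14, 9, 4]
After line 4 (pop(0) -> c = 14): lst = [9, 4]

6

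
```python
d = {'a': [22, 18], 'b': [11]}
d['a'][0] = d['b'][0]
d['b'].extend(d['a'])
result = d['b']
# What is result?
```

After line 1: d = {'a': [22, 18], 'b': [11]}
After line 2 (a[0] = b[0] = 11): d = {'a': [11, 18], 'b': [11]}
After line 3 (b.extend(a) appends [11, 18]): d = {'a': [11, 18], 'b': [11, 11, 18]}
After line 4: result = d['b'] = [11, 11, 18]

[11, 11, 18]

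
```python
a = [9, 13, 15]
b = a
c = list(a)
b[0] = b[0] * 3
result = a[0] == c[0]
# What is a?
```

After line 1: a = [9, 13, 15]
After line 2 (b = a, alias): a = [9, 13, 15], b = [9, 13, 15]
After line 3 (c = list(a) is a copy, new object): c = [9, 13, 15]
After line 4 (b[0] = 9 * 3 = 27; mutates shared a/b): a = b = [27, 13, 15], c = [9, 13, 15]
After line 5 (a[0] = 27, c[0] = 9; result = False)

[27, 13, 15]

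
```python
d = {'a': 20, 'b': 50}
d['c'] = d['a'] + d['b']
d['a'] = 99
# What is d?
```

After line 1: d = {'a': 20, 'b': 50}
After line 2 (d['c'] = 20 + 50): d = {'a': 20, 'b': 50, 'c': 70}
After line 3: d = {'a': 99, 'b': 50, 'c': 70}

{'a': 99, 'b': 50, 'c': 70}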